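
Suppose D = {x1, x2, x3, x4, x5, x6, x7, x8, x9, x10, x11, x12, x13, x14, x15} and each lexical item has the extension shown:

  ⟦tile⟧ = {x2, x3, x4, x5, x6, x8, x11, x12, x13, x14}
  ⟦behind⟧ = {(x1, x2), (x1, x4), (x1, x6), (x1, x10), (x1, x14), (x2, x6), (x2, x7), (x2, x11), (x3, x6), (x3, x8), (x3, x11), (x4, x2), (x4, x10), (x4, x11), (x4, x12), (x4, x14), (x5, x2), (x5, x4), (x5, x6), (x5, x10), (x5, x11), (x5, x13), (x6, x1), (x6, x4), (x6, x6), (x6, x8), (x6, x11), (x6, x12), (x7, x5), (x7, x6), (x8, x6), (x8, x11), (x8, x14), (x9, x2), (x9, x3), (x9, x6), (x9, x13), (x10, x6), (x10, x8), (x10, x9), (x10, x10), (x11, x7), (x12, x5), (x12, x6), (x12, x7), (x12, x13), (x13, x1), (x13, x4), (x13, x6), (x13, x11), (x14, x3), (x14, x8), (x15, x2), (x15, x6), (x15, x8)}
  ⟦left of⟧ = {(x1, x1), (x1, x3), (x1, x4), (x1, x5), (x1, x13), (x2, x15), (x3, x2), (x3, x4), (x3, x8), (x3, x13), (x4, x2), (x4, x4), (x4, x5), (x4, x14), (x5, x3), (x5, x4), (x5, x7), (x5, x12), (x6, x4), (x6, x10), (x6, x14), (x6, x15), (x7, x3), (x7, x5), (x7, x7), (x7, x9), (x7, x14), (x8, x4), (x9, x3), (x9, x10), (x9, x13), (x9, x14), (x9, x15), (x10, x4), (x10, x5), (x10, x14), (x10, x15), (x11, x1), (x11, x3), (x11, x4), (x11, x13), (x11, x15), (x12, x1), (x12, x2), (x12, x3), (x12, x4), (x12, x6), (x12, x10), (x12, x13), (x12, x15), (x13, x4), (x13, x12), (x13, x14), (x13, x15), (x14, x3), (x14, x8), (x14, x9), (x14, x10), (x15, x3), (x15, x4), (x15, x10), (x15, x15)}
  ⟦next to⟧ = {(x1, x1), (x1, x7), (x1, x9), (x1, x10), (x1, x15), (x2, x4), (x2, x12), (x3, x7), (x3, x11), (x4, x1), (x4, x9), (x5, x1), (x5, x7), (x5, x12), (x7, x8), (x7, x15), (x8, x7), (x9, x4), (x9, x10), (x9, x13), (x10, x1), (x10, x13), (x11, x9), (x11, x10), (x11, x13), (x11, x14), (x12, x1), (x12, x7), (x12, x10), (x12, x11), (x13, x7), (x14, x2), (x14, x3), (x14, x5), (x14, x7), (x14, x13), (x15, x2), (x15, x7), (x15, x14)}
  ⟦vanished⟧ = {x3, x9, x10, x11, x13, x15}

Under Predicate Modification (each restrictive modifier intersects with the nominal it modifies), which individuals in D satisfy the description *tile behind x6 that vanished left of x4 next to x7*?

⟦behind x6⟧ = {x : ⟨x, x6⟩ ∈ ⟦behind⟧} = {x1, x2, x3, x5, x6, x7, x8, x9, x10, x12, x13, x15}
⟦that vanished⟧ = ⟦vanished⟧ = {x3, x9, x10, x11, x13, x15}
⟦left of x4⟧ = {x : ⟨x, x4⟩ ∈ ⟦left of⟧} = {x1, x3, x4, x5, x6, x8, x10, x11, x12, x13, x15}
⟦next to x7⟧ = {x : ⟨x, x7⟩ ∈ ⟦next to⟧} = {x1, x3, x5, x8, x12, x13, x14, x15}
⟦tile⟧ = {x2, x3, x4, x5, x6, x8, x11, x12, x13, x14}
… ∩ ⟦behind x6⟧ = {x2, x3, x4, x5, x6, x8, x11, x12, x13, x14} ∩ {x1, x2, x3, x5, x6, x7, x8, x9, x10, x12, x13, x15} = {x2, x3, x5, x6, x8, x12, x13}
… ∩ ⟦that vanished⟧ = {x2, x3, x5, x6, x8, x12, x13} ∩ {x3, x9, x10, x11, x13, x15} = {x3, x13}
… ∩ ⟦left of x4⟧ = {x3, x13} ∩ {x1, x3, x4, x5, x6, x8, x10, x11, x12, x13, x15} = {x3, x13}
… ∩ ⟦next to x7⟧ = {x3, x13} ∩ {x1, x3, x5, x8, x12, x13, x14, x15} = {x3, x13}
So ⟦tile behind x6 that vanished left of x4 next to x7⟧ = {x3, x13}.

{x3, x13}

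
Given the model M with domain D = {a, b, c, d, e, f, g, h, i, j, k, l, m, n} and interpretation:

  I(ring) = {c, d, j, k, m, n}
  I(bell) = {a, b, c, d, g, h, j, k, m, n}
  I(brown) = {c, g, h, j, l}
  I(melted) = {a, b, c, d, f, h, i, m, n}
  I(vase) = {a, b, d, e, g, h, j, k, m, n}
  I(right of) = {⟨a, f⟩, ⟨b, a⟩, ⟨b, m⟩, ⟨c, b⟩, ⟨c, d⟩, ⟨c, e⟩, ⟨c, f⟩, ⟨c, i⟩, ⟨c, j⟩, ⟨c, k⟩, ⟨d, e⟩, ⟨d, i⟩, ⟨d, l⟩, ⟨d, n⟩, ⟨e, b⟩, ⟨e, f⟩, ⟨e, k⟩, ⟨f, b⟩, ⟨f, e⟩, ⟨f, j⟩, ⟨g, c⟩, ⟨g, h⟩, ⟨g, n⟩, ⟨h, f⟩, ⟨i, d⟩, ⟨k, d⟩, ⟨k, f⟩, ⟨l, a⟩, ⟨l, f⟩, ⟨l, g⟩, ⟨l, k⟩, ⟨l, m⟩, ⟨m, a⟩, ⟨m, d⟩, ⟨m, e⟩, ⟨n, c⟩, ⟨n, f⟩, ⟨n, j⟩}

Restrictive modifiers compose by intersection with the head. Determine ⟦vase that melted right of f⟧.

⟦that melted⟧ = ⟦melted⟧ = {a, b, c, d, f, h, i, m, n}
⟦right of f⟧ = {x : ⟨x, f⟩ ∈ ⟦right of⟧} = {a, c, e, h, k, l, n}
⟦vase⟧ = {a, b, d, e, g, h, j, k, m, n}
… ∩ ⟦that melted⟧ = {a, b, d, e, g, h, j, k, m, n} ∩ {a, b, c, d, f, h, i, m, n} = {a, b, d, h, m, n}
… ∩ ⟦right of f⟧ = {a, b, d, h, m, n} ∩ {a, c, e, h, k, l, n} = {a, h, n}
So ⟦vase that melted right of f⟧ = {a, h, n}.

{a, h, n}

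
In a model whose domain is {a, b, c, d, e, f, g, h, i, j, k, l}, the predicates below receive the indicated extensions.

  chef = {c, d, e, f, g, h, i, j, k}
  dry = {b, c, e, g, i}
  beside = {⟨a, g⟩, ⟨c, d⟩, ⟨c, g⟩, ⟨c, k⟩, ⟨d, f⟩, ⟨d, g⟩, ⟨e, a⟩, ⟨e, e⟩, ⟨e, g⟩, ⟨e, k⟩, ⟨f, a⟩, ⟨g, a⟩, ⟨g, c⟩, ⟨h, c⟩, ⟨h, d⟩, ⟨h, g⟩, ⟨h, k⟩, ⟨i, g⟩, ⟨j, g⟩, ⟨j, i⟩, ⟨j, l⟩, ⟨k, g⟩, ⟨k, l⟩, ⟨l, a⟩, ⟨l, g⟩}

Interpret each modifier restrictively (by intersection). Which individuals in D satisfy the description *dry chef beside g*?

{c, e, i}

⟦beside g⟧ = {x : ⟨x, g⟩ ∈ ⟦beside⟧} = {a, c, d, e, h, i, j, k, l}
⟦chef⟧ = {c, d, e, f, g, h, i, j, k}
… ∩ ⟦beside g⟧ = {c, d, e, f, g, h, i, j, k} ∩ {a, c, d, e, h, i, j, k, l} = {c, d, e, h, i, j, k}
… ∩ ⟦dry⟧ = {c, d, e, h, i, j, k} ∩ {b, c, e, g, i} = {c, e, i}
So ⟦dry chef beside g⟧ = {c, e, i}.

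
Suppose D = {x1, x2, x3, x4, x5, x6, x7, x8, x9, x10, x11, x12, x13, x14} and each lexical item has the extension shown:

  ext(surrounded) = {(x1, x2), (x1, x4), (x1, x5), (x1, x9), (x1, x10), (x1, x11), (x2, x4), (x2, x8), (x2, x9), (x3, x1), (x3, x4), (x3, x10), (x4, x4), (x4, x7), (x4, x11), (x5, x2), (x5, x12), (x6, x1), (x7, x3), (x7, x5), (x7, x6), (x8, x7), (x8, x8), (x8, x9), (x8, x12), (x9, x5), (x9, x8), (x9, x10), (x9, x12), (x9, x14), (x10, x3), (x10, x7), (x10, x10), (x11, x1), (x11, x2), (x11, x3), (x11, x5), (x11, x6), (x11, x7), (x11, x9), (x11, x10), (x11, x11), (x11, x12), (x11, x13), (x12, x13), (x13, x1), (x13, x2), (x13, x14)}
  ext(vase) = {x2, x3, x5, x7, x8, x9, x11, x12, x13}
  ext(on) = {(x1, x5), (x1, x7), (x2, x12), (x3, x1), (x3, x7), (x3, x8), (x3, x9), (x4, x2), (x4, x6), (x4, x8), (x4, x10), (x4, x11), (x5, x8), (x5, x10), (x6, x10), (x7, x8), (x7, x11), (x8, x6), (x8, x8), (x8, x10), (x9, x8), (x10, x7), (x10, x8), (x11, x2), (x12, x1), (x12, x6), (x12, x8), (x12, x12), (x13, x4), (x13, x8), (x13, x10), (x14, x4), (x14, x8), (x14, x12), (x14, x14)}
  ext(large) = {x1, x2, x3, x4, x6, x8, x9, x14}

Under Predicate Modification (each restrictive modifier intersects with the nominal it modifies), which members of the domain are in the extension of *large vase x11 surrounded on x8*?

⟦x11 surrounded⟧ = {x : ⟨x11, x⟩ ∈ ⟦surrounded⟧} = {x1, x2, x3, x5, x6, x7, x9, x10, x11, x12, x13}
⟦on x8⟧ = {x : ⟨x, x8⟩ ∈ ⟦on⟧} = {x3, x4, x5, x7, x8, x9, x10, x12, x13, x14}
⟦vase⟧ = {x2, x3, x5, x7, x8, x9, x11, x12, x13}
… ∩ ⟦x11 surrounded⟧ = {x2, x3, x5, x7, x8, x9, x11, x12, x13} ∩ {x1, x2, x3, x5, x6, x7, x9, x10, x11, x12, x13} = {x2, x3, x5, x7, x9, x11, x12, x13}
… ∩ ⟦on x8⟧ = {x2, x3, x5, x7, x9, x11, x12, x13} ∩ {x3, x4, x5, x7, x8, x9, x10, x12, x13, x14} = {x3, x5, x7, x9, x12, x13}
… ∩ ⟦large⟧ = {x3, x5, x7, x9, x12, x13} ∩ {x1, x2, x3, x4, x6, x8, x9, x14} = {x3, x9}
So ⟦large vase x11 surrounded on x8⟧ = {x3, x9}.

{x3, x9}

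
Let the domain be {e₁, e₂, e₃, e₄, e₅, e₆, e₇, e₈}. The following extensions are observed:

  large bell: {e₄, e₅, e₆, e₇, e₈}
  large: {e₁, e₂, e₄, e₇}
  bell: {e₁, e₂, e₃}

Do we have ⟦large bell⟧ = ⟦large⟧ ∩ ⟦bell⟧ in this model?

no

⟦large⟧ ∩ ⟦bell⟧ = {e₁, e₂, e₄, e₇} ∩ {e₁, e₂, e₃} = {e₁, e₂}
Observed ⟦large bell⟧ = {e₄, e₅, e₆, e₇, e₈}.
These differ, so the modifier is not intersective in this model.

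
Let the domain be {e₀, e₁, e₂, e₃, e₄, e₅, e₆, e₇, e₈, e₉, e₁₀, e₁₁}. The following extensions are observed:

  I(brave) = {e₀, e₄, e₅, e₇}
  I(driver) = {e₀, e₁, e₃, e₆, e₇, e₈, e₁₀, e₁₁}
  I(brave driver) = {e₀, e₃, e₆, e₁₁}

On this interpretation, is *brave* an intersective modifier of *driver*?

⟦brave⟧ ∩ ⟦driver⟧ = {e₀, e₄, e₅, e₇} ∩ {e₀, e₁, e₃, e₆, e₇, e₈, e₁₀, e₁₁} = {e₀, e₇}
Observed ⟦brave driver⟧ = {e₀, e₃, e₆, e₁₁}.
These differ, so the modifier is not intersective in this model.

no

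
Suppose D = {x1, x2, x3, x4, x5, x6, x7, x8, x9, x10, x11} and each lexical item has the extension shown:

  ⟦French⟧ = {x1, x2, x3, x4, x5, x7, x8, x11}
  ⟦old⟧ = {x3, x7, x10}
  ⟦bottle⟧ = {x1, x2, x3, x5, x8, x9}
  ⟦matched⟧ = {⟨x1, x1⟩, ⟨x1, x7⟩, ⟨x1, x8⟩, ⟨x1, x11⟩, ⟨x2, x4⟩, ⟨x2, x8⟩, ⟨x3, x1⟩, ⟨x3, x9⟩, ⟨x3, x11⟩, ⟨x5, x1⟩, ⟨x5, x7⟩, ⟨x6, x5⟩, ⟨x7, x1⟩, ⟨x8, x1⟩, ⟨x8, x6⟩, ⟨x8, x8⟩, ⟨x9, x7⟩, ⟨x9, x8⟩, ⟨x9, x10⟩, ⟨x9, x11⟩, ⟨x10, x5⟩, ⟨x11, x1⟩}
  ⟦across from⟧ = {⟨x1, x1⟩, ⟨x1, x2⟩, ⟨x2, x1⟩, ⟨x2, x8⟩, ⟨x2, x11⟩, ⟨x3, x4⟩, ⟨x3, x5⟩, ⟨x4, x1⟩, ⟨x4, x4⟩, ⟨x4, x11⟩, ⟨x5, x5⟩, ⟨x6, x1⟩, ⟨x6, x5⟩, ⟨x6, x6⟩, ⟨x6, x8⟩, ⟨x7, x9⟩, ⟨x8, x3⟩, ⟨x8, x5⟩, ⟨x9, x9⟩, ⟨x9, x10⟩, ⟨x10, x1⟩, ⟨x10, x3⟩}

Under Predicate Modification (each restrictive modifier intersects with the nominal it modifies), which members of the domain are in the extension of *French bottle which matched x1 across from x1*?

⟦which matched x1⟧ = {x : ⟨x, x1⟩ ∈ ⟦matched⟧} = {x1, x3, x5, x7, x8, x11}
⟦across from x1⟧ = {x : ⟨x, x1⟩ ∈ ⟦across from⟧} = {x1, x2, x4, x6, x10}
⟦bottle⟧ = {x1, x2, x3, x5, x8, x9}
… ∩ ⟦which matched x1⟧ = {x1, x2, x3, x5, x8, x9} ∩ {x1, x3, x5, x7, x8, x11} = {x1, x3, x5, x8}
… ∩ ⟦across from x1⟧ = {x1, x3, x5, x8} ∩ {x1, x2, x4, x6, x10} = {x1}
… ∩ ⟦French⟧ = {x1} ∩ {x1, x2, x3, x4, x5, x7, x8, x11} = {x1}
So ⟦French bottle which matched x1 across from x1⟧ = {x1}.

{x1}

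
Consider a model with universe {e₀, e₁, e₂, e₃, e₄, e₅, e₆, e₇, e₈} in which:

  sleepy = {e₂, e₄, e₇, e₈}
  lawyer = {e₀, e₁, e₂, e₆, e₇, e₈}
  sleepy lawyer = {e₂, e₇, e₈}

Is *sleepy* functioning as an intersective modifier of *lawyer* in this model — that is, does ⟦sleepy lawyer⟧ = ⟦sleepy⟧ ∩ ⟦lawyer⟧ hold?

yes

⟦sleepy⟧ ∩ ⟦lawyer⟧ = {e₂, e₄, e₇, e₈} ∩ {e₀, e₁, e₂, e₆, e₇, e₈} = {e₂, e₇, e₈}
Observed ⟦sleepy lawyer⟧ = {e₂, e₇, e₈}.
These coincide, so the modifier is intersective here.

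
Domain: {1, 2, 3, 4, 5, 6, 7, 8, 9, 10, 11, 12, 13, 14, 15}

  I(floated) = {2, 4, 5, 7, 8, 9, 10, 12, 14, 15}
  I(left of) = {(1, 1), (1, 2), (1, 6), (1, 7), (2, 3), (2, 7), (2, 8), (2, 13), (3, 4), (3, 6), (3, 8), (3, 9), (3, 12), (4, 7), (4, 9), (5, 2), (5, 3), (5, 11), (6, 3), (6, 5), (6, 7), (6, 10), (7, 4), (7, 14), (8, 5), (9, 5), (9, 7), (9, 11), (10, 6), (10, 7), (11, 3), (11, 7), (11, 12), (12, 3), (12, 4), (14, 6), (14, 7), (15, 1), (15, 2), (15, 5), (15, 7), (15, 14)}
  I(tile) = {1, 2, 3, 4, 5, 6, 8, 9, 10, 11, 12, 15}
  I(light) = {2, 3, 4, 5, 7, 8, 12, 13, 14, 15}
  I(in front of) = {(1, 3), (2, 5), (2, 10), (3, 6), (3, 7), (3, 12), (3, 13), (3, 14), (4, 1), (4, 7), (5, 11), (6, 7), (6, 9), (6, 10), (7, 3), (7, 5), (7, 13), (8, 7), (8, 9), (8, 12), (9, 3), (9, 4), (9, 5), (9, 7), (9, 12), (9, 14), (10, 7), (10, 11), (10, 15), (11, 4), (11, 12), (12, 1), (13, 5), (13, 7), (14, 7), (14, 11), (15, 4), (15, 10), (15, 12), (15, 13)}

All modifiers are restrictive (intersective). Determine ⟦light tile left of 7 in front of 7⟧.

⟦left of 7⟧ = {x : ⟨x, 7⟩ ∈ ⟦left of⟧} = {1, 2, 4, 6, 9, 10, 11, 14, 15}
⟦in front of 7⟧ = {x : ⟨x, 7⟩ ∈ ⟦in front of⟧} = {3, 4, 6, 8, 9, 10, 13, 14}
⟦tile⟧ = {1, 2, 3, 4, 5, 6, 8, 9, 10, 11, 12, 15}
… ∩ ⟦left of 7⟧ = {1, 2, 3, 4, 5, 6, 8, 9, 10, 11, 12, 15} ∩ {1, 2, 4, 6, 9, 10, 11, 14, 15} = {1, 2, 4, 6, 9, 10, 11, 15}
… ∩ ⟦in front of 7⟧ = {1, 2, 4, 6, 9, 10, 11, 15} ∩ {3, 4, 6, 8, 9, 10, 13, 14} = {4, 6, 9, 10}
… ∩ ⟦light⟧ = {4, 6, 9, 10} ∩ {2, 3, 4, 5, 7, 8, 12, 13, 14, 15} = {4}
So ⟦light tile left of 7 in front of 7⟧ = {4}.

{4}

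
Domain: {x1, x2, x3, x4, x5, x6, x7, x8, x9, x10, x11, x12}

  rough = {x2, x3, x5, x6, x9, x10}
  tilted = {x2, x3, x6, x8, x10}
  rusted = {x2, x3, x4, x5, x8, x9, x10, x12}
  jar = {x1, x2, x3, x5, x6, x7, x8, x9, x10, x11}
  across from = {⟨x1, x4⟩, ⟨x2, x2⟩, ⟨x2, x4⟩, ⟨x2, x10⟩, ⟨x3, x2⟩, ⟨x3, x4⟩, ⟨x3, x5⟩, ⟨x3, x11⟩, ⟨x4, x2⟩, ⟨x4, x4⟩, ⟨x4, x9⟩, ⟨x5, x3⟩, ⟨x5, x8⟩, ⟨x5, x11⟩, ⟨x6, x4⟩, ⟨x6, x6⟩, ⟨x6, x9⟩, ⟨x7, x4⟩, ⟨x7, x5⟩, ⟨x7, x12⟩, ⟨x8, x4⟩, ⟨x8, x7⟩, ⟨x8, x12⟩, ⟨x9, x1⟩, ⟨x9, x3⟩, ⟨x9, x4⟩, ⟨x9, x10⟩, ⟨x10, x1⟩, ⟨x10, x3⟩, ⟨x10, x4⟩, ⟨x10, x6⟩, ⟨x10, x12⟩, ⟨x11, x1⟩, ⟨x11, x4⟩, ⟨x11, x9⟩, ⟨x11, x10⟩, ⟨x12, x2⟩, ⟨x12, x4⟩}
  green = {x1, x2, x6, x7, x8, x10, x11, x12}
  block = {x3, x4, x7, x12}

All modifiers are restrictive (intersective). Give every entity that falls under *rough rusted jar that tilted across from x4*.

⟦that tilted⟧ = ⟦tilted⟧ = {x2, x3, x6, x8, x10}
⟦across from x4⟧ = {x : ⟨x, x4⟩ ∈ ⟦across from⟧} = {x1, x2, x3, x4, x6, x7, x8, x9, x10, x11, x12}
⟦jar⟧ = {x1, x2, x3, x5, x6, x7, x8, x9, x10, x11}
… ∩ ⟦that tilted⟧ = {x1, x2, x3, x5, x6, x7, x8, x9, x10, x11} ∩ {x2, x3, x6, x8, x10} = {x2, x3, x6, x8, x10}
… ∩ ⟦across from x4⟧ = {x2, x3, x6, x8, x10} ∩ {x1, x2, x3, x4, x6, x7, x8, x9, x10, x11, x12} = {x2, x3, x6, x8, x10}
… ∩ ⟦rough⟧ = {x2, x3, x6, x8, x10} ∩ {x2, x3, x5, x6, x9, x10} = {x2, x3, x6, x10}
… ∩ ⟦rusted⟧ = {x2, x3, x6, x10} ∩ {x2, x3, x4, x5, x8, x9, x10, x12} = {x2, x3, x10}
So ⟦rough rusted jar that tilted across from x4⟧ = {x2, x3, x10}.

{x2, x3, x10}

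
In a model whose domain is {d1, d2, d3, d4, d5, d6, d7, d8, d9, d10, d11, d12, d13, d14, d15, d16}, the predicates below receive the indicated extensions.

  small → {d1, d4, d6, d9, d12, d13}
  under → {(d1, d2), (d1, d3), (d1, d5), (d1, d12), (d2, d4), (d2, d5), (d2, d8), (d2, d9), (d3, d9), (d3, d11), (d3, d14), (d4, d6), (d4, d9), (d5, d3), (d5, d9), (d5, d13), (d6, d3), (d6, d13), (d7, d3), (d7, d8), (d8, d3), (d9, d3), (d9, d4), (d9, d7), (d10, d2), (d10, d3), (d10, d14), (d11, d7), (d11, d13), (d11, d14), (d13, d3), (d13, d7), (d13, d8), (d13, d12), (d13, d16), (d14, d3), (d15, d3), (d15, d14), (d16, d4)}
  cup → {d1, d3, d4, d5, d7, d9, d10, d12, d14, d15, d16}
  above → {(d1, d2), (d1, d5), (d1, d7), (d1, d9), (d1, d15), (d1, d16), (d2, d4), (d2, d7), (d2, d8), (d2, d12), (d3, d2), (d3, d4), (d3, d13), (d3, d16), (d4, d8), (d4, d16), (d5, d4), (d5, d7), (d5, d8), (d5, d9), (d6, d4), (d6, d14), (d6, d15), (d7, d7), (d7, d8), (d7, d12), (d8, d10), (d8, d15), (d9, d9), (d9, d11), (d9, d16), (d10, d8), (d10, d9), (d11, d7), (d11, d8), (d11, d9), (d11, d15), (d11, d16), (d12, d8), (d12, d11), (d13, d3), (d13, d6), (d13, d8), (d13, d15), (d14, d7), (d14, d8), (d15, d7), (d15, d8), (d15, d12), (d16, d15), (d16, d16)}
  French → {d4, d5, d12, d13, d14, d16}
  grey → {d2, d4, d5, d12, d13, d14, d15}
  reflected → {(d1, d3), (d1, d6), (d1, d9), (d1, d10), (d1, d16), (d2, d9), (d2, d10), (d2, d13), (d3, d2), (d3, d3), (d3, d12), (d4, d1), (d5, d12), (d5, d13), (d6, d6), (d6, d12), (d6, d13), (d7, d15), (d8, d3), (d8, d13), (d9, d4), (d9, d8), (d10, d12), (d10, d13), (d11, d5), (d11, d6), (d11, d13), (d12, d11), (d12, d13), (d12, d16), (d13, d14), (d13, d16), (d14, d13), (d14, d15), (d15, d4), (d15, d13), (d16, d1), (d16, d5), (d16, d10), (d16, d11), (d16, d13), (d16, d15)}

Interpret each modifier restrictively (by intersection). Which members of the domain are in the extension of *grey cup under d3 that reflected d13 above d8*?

{d5, d14, d15}

⟦under d3⟧ = {x : ⟨x, d3⟩ ∈ ⟦under⟧} = {d1, d5, d6, d7, d8, d9, d10, d13, d14, d15}
⟦that reflected d13⟧ = {x : ⟨x, d13⟩ ∈ ⟦reflected⟧} = {d2, d5, d6, d8, d10, d11, d12, d14, d15, d16}
⟦above d8⟧ = {x : ⟨x, d8⟩ ∈ ⟦above⟧} = {d2, d4, d5, d7, d10, d11, d12, d13, d14, d15}
⟦cup⟧ = {d1, d3, d4, d5, d7, d9, d10, d12, d14, d15, d16}
… ∩ ⟦under d3⟧ = {d1, d3, d4, d5, d7, d9, d10, d12, d14, d15, d16} ∩ {d1, d5, d6, d7, d8, d9, d10, d13, d14, d15} = {d1, d5, d7, d9, d10, d14, d15}
… ∩ ⟦that reflected d13⟧ = {d1, d5, d7, d9, d10, d14, d15} ∩ {d2, d5, d6, d8, d10, d11, d12, d14, d15, d16} = {d5, d10, d14, d15}
… ∩ ⟦above d8⟧ = {d5, d10, d14, d15} ∩ {d2, d4, d5, d7, d10, d11, d12, d13, d14, d15} = {d5, d10, d14, d15}
… ∩ ⟦grey⟧ = {d5, d10, d14, d15} ∩ {d2, d4, d5, d12, d13, d14, d15} = {d5, d14, d15}
So ⟦grey cup under d3 that reflected d13 above d8⟧ = {d5, d14, d15}.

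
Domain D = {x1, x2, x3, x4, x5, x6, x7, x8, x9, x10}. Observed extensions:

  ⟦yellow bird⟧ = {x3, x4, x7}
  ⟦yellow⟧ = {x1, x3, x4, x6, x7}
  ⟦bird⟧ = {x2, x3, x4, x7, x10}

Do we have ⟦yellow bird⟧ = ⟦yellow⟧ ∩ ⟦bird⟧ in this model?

⟦yellow⟧ ∩ ⟦bird⟧ = {x1, x3, x4, x6, x7} ∩ {x2, x3, x4, x7, x10} = {x3, x4, x7}
Observed ⟦yellow bird⟧ = {x3, x4, x7}.
These coincide, so the modifier is intersective here.

yes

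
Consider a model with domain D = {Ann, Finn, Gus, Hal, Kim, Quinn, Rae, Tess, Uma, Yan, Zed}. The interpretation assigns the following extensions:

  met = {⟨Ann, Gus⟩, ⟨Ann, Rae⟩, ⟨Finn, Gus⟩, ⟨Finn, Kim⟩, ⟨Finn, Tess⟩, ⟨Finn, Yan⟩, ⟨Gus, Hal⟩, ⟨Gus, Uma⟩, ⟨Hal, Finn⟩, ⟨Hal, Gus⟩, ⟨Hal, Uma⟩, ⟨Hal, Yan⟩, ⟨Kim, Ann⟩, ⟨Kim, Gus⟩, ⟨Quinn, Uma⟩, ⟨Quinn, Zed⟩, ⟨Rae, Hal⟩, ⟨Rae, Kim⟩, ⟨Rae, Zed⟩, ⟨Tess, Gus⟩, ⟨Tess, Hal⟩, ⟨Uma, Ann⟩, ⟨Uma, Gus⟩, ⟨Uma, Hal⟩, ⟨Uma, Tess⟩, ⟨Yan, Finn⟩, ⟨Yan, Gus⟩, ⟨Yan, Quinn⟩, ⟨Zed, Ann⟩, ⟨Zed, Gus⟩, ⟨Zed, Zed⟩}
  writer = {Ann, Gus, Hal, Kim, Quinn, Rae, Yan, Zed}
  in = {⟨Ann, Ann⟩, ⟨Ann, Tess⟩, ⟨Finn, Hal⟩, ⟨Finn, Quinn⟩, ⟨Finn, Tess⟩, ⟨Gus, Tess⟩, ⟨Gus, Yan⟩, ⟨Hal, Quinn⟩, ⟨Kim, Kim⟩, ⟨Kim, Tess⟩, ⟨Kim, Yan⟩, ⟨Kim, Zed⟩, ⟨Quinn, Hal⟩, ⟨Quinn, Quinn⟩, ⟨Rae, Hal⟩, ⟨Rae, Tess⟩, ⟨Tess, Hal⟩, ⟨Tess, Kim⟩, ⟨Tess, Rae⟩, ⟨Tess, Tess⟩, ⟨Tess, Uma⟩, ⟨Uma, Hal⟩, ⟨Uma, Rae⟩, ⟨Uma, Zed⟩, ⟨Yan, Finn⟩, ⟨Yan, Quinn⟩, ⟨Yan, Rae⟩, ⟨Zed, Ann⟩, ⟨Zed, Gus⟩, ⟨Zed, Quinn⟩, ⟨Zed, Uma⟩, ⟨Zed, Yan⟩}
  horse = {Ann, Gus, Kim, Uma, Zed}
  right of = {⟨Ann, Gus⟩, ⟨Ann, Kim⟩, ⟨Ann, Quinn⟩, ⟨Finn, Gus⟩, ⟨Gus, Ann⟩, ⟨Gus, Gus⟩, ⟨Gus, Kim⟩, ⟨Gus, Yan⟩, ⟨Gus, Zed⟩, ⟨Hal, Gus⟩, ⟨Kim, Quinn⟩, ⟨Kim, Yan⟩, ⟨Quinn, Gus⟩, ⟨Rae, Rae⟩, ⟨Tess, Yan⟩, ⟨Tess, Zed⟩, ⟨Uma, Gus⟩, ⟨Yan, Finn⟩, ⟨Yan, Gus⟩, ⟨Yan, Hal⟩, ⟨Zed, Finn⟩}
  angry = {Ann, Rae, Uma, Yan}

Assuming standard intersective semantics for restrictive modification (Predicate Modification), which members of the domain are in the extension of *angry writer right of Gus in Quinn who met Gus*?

⟦right of Gus⟧ = {x : ⟨x, Gus⟩ ∈ ⟦right of⟧} = {Ann, Finn, Gus, Hal, Quinn, Uma, Yan}
⟦in Quinn⟧ = {x : ⟨x, Quinn⟩ ∈ ⟦in⟧} = {Finn, Hal, Quinn, Yan, Zed}
⟦who met Gus⟧ = {x : ⟨x, Gus⟩ ∈ ⟦met⟧} = {Ann, Finn, Hal, Kim, Tess, Uma, Yan, Zed}
⟦writer⟧ = {Ann, Gus, Hal, Kim, Quinn, Rae, Yan, Zed}
… ∩ ⟦right of Gus⟧ = {Ann, Gus, Hal, Kim, Quinn, Rae, Yan, Zed} ∩ {Ann, Finn, Gus, Hal, Quinn, Uma, Yan} = {Ann, Gus, Hal, Quinn, Yan}
… ∩ ⟦in Quinn⟧ = {Ann, Gus, Hal, Quinn, Yan} ∩ {Finn, Hal, Quinn, Yan, Zed} = {Hal, Quinn, Yan}
… ∩ ⟦who met Gus⟧ = {Hal, Quinn, Yan} ∩ {Ann, Finn, Hal, Kim, Tess, Uma, Yan, Zed} = {Hal, Yan}
… ∩ ⟦angry⟧ = {Hal, Yan} ∩ {Ann, Rae, Uma, Yan} = {Yan}
So ⟦angry writer right of Gus in Quinn who met Gus⟧ = {Yan}.

{Yan}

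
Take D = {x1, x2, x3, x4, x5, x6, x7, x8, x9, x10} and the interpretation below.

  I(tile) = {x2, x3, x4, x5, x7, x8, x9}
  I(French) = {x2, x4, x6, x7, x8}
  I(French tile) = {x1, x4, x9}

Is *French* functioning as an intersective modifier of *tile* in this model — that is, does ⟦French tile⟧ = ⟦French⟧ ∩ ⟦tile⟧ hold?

⟦French⟧ ∩ ⟦tile⟧ = {x2, x4, x6, x7, x8} ∩ {x2, x3, x4, x5, x7, x8, x9} = {x2, x4, x7, x8}
Observed ⟦French tile⟧ = {x1, x4, x9}.
These differ, so the modifier is not intersective in this model.

no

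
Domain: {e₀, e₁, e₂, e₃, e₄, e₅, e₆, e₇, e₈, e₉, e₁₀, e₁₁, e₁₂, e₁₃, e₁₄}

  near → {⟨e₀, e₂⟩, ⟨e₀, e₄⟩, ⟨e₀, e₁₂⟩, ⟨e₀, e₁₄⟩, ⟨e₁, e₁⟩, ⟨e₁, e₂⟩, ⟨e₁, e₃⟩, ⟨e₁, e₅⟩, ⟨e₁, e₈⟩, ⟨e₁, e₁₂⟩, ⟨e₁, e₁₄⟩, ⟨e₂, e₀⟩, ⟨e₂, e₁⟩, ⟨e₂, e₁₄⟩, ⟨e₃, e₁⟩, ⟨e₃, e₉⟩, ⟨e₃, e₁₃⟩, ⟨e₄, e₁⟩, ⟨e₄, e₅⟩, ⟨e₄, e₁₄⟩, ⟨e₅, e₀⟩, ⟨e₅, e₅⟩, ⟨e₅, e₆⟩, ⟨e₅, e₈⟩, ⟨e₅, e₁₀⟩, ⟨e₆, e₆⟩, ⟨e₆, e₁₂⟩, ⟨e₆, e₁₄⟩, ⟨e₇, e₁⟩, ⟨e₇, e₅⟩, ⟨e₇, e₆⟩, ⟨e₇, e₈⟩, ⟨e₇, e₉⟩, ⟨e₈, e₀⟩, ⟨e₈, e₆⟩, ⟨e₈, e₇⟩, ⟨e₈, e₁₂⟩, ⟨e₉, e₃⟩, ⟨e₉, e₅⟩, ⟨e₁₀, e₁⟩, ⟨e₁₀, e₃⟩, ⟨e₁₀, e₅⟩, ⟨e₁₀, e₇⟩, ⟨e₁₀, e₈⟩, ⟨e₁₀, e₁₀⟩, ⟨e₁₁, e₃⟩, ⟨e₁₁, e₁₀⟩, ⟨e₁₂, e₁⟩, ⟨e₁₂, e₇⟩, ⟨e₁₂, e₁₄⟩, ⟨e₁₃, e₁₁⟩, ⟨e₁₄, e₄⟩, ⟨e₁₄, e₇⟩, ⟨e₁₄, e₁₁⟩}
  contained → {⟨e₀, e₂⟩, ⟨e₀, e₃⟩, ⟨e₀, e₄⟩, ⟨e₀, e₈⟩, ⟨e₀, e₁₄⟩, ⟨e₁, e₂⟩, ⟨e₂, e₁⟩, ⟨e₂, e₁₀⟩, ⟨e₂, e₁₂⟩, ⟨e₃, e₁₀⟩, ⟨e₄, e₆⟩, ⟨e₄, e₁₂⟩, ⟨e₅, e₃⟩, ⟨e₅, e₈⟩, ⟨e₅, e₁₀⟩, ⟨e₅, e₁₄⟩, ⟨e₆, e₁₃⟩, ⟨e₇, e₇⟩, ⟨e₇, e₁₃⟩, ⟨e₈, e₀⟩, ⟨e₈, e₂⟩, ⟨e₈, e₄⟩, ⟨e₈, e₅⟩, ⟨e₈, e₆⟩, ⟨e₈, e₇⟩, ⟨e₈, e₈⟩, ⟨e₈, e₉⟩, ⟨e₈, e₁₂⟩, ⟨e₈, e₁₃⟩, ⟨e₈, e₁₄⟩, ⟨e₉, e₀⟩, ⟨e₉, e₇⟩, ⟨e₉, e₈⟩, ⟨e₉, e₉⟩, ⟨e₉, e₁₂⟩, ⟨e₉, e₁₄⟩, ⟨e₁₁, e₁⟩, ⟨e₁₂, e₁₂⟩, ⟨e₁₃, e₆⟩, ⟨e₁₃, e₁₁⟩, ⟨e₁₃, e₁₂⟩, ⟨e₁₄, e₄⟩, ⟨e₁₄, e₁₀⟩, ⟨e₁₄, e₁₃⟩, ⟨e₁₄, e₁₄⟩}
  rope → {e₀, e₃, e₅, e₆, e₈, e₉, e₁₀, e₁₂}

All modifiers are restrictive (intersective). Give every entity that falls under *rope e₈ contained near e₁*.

⟦e₈ contained⟧ = {x : ⟨e₈, x⟩ ∈ ⟦contained⟧} = {e₀, e₂, e₄, e₅, e₆, e₇, e₈, e₉, e₁₂, e₁₃, e₁₄}
⟦near e₁⟧ = {x : ⟨x, e₁⟩ ∈ ⟦near⟧} = {e₁, e₂, e₃, e₄, e₇, e₁₀, e₁₂}
⟦rope⟧ = {e₀, e₃, e₅, e₆, e₈, e₉, e₁₀, e₁₂}
… ∩ ⟦e₈ contained⟧ = {e₀, e₃, e₅, e₆, e₈, e₉, e₁₀, e₁₂} ∩ {e₀, e₂, e₄, e₅, e₆, e₇, e₈, e₉, e₁₂, e₁₃, e₁₄} = {e₀, e₅, e₆, e₈, e₉, e₁₂}
… ∩ ⟦near e₁⟧ = {e₀, e₅, e₆, e₈, e₉, e₁₂} ∩ {e₁, e₂, e₃, e₄, e₇, e₁₀, e₁₂} = {e₁₂}
So ⟦rope e₈ contained near e₁⟧ = {e₁₂}.

{e₁₂}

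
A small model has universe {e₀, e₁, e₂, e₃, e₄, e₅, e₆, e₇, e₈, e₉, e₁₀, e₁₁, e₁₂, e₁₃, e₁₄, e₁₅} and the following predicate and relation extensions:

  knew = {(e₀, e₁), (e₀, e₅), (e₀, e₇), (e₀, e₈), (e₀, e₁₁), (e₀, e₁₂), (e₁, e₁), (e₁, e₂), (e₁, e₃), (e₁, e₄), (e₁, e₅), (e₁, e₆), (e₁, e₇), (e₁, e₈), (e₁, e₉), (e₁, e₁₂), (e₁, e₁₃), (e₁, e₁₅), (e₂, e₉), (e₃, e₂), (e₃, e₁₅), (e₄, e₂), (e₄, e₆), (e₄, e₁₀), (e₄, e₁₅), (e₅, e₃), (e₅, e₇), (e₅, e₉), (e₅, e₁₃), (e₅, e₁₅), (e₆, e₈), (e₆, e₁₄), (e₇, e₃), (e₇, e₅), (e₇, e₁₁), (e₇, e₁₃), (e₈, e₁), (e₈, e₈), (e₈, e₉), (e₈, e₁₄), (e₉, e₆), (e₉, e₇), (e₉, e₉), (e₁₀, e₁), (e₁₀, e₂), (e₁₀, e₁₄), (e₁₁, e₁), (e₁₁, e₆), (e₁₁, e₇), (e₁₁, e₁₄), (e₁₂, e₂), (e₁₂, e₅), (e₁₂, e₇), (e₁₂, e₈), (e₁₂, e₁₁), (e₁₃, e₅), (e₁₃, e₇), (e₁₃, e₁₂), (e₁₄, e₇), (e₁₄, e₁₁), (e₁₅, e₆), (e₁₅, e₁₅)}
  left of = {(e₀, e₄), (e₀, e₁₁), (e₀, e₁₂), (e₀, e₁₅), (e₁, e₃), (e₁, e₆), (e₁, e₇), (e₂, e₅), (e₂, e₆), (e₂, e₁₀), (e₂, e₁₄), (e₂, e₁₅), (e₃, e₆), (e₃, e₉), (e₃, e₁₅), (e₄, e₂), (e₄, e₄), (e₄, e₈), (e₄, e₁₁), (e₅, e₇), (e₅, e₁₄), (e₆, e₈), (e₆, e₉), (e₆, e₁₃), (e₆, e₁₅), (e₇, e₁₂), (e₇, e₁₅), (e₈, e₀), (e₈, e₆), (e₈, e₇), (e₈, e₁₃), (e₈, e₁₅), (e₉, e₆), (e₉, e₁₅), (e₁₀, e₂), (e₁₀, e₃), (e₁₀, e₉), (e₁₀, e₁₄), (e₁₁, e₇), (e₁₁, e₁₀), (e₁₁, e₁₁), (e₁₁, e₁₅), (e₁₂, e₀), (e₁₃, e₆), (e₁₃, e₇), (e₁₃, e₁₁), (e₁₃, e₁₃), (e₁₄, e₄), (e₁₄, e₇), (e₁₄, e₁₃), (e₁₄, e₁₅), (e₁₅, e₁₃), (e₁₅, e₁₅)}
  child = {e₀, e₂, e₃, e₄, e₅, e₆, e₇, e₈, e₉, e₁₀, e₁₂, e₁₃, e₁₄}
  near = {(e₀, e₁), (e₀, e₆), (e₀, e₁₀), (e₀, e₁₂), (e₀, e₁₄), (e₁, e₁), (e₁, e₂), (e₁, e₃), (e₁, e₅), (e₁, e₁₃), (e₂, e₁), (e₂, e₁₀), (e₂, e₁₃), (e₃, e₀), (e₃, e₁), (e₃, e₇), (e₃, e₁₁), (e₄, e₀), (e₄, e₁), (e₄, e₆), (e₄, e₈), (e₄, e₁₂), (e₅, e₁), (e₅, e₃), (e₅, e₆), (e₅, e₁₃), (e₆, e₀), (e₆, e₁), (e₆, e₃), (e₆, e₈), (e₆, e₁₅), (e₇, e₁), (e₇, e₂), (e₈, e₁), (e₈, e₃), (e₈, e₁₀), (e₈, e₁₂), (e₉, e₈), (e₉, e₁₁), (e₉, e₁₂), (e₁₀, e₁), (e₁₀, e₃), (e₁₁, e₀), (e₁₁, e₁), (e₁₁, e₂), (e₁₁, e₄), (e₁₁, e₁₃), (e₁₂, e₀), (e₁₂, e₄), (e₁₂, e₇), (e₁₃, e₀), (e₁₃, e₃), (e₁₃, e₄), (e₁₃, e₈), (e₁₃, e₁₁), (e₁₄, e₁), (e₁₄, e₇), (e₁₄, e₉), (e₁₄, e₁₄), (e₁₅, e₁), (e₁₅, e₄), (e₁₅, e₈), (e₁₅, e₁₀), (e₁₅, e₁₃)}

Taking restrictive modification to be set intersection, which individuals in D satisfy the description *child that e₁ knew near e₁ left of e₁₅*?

{e₂, e₃, e₆, e₇, e₈}

⟦that e₁ knew⟧ = {x : ⟨e₁, x⟩ ∈ ⟦knew⟧} = {e₁, e₂, e₃, e₄, e₅, e₆, e₇, e₈, e₉, e₁₂, e₁₃, e₁₅}
⟦near e₁⟧ = {x : ⟨x, e₁⟩ ∈ ⟦near⟧} = {e₀, e₁, e₂, e₃, e₄, e₅, e₆, e₇, e₈, e₁₀, e₁₁, e₁₄, e₁₅}
⟦left of e₁₅⟧ = {x : ⟨x, e₁₅⟩ ∈ ⟦left of⟧} = {e₀, e₂, e₃, e₆, e₇, e₈, e₉, e₁₁, e₁₄, e₁₅}
⟦child⟧ = {e₀, e₂, e₃, e₄, e₅, e₆, e₇, e₈, e₉, e₁₀, e₁₂, e₁₃, e₁₄}
… ∩ ⟦that e₁ knew⟧ = {e₀, e₂, e₃, e₄, e₅, e₆, e₇, e₈, e₉, e₁₀, e₁₂, e₁₃, e₁₄} ∩ {e₁, e₂, e₃, e₄, e₅, e₆, e₇, e₈, e₉, e₁₂, e₁₃, e₁₅} = {e₂, e₃, e₄, e₅, e₆, e₇, e₈, e₉, e₁₂, e₁₃}
… ∩ ⟦near e₁⟧ = {e₂, e₃, e₄, e₅, e₆, e₇, e₈, e₉, e₁₂, e₁₃} ∩ {e₀, e₁, e₂, e₃, e₄, e₅, e₆, e₇, e₈, e₁₀, e₁₁, e₁₄, e₁₅} = {e₂, e₃, e₄, e₅, e₆, e₇, e₈}
… ∩ ⟦left of e₁₅⟧ = {e₂, e₃, e₄, e₅, e₆, e₇, e₈} ∩ {e₀, e₂, e₃, e₆, e₇, e₈, e₉, e₁₁, e₁₄, e₁₅} = {e₂, e₃, e₆, e₇, e₈}
So ⟦child that e₁ knew near e₁ left of e₁₅⟧ = {e₂, e₃, e₆, e₇, e₈}.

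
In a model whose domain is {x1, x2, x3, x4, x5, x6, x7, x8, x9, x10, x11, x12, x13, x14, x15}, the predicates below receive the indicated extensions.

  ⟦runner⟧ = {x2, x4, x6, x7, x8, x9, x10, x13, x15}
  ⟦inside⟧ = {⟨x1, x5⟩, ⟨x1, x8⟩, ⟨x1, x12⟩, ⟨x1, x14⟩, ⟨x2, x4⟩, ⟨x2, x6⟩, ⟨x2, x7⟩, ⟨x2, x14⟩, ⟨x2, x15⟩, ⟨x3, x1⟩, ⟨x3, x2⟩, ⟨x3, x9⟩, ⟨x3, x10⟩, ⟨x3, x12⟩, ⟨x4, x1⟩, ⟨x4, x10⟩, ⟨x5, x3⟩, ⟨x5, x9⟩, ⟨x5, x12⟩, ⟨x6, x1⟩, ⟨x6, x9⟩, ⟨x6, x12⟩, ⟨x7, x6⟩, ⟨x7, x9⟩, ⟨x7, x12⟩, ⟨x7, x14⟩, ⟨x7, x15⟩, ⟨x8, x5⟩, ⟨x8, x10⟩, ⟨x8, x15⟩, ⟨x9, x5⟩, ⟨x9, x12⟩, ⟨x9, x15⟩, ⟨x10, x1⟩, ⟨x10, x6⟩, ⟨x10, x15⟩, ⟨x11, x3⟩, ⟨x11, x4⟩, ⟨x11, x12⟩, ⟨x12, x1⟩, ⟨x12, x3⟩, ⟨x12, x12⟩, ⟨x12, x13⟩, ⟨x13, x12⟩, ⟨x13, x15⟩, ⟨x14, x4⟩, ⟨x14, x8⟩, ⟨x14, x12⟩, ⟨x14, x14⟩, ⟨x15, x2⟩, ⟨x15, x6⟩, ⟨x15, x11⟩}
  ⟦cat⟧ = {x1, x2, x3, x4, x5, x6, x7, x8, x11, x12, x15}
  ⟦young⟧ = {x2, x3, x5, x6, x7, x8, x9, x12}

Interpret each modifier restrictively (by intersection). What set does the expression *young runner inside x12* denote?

⟦inside x12⟧ = {x : ⟨x, x12⟩ ∈ ⟦inside⟧} = {x1, x3, x5, x6, x7, x9, x11, x12, x13, x14}
⟦runner⟧ = {x2, x4, x6, x7, x8, x9, x10, x13, x15}
… ∩ ⟦inside x12⟧ = {x2, x4, x6, x7, x8, x9, x10, x13, x15} ∩ {x1, x3, x5, x6, x7, x9, x11, x12, x13, x14} = {x6, x7, x9, x13}
… ∩ ⟦young⟧ = {x6, x7, x9, x13} ∩ {x2, x3, x5, x6, x7, x8, x9, x12} = {x6, x7, x9}
So ⟦young runner inside x12⟧ = {x6, x7, x9}.

{x6, x7, x9}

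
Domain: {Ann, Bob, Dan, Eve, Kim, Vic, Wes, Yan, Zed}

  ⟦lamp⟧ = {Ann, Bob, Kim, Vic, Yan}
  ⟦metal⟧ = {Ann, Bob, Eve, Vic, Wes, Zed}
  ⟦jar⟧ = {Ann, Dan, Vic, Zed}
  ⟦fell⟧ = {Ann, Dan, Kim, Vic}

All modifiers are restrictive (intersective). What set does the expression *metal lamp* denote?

{Ann, Bob, Vic}

⟦lamp⟧ = {Ann, Bob, Kim, Vic, Yan}
… ∩ ⟦metal⟧ = {Ann, Bob, Kim, Vic, Yan} ∩ {Ann, Bob, Eve, Vic, Wes, Zed} = {Ann, Bob, Vic}
So ⟦metal lamp⟧ = {Ann, Bob, Vic}.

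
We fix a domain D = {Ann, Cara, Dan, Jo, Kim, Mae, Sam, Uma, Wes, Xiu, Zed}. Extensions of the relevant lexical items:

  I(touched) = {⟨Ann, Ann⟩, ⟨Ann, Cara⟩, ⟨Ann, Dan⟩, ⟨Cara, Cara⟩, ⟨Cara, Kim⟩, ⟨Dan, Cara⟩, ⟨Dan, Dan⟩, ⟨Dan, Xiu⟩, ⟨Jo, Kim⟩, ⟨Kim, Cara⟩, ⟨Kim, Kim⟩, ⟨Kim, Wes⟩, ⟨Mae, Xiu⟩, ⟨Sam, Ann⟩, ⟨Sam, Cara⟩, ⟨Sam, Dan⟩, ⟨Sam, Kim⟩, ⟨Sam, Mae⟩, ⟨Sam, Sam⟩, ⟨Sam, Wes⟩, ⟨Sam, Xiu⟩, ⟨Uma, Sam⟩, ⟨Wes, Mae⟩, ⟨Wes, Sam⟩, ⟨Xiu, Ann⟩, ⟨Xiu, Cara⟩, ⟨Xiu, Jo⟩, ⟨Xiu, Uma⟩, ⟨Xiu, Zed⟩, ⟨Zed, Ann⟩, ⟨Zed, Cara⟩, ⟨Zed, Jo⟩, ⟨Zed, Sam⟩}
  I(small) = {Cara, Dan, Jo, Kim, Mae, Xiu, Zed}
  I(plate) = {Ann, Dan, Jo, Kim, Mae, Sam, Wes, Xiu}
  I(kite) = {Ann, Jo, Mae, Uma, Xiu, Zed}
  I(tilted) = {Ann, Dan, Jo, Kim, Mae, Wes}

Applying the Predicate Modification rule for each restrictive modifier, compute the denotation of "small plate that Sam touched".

⟦that Sam touched⟧ = {x : ⟨Sam, x⟩ ∈ ⟦touched⟧} = {Ann, Cara, Dan, Kim, Mae, Sam, Wes, Xiu}
⟦plate⟧ = {Ann, Dan, Jo, Kim, Mae, Sam, Wes, Xiu}
… ∩ ⟦that Sam touched⟧ = {Ann, Dan, Jo, Kim, Mae, Sam, Wes, Xiu} ∩ {Ann, Cara, Dan, Kim, Mae, Sam, Wes, Xiu} = {Ann, Dan, Kim, Mae, Sam, Wes, Xiu}
… ∩ ⟦small⟧ = {Ann, Dan, Kim, Mae, Sam, Wes, Xiu} ∩ {Cara, Dan, Jo, Kim, Mae, Xiu, Zed} = {Dan, Kim, Mae, Xiu}
So ⟦small plate that Sam touched⟧ = {Dan, Kim, Mae, Xiu}.

{Dan, Kim, Mae, Xiu}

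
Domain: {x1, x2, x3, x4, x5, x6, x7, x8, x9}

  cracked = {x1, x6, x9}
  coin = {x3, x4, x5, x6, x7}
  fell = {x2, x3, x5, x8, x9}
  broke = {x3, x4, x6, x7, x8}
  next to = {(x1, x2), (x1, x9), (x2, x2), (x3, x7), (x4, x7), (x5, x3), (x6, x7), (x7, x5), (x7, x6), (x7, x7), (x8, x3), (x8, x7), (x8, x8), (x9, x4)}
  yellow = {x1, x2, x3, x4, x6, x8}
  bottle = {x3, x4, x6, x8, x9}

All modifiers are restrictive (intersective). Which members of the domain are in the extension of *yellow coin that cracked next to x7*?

⟦that cracked⟧ = ⟦cracked⟧ = {x1, x6, x9}
⟦next to x7⟧ = {x : ⟨x, x7⟩ ∈ ⟦next to⟧} = {x3, x4, x6, x7, x8}
⟦coin⟧ = {x3, x4, x5, x6, x7}
… ∩ ⟦that cracked⟧ = {x3, x4, x5, x6, x7} ∩ {x1, x6, x9} = {x6}
… ∩ ⟦next to x7⟧ = {x6} ∩ {x3, x4, x6, x7, x8} = {x6}
… ∩ ⟦yellow⟧ = {x6} ∩ {x1, x2, x3, x4, x6, x8} = {x6}
So ⟦yellow coin that cracked next to x7⟧ = {x6}.

{x6}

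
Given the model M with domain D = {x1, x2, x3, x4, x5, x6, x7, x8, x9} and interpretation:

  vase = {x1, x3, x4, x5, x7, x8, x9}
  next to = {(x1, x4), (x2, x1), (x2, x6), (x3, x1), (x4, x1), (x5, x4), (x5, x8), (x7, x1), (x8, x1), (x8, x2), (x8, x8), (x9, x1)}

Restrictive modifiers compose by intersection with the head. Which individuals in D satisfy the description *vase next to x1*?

{x3, x4, x7, x8, x9}

⟦next to x1⟧ = {x : ⟨x, x1⟩ ∈ ⟦next to⟧} = {x2, x3, x4, x7, x8, x9}
⟦vase⟧ = {x1, x3, x4, x5, x7, x8, x9}
… ∩ ⟦next to x1⟧ = {x1, x3, x4, x5, x7, x8, x9} ∩ {x2, x3, x4, x7, x8, x9} = {x3, x4, x7, x8, x9}
So ⟦vase next to x1⟧ = {x3, x4, x7, x8, x9}.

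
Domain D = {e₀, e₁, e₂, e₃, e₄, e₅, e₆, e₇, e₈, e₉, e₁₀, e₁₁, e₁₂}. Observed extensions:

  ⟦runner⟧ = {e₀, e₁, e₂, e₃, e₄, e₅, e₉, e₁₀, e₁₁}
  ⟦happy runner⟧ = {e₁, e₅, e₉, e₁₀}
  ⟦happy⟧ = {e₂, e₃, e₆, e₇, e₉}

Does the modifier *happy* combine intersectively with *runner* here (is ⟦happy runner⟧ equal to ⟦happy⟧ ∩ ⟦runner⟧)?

⟦happy⟧ ∩ ⟦runner⟧ = {e₂, e₃, e₆, e₇, e₉} ∩ {e₀, e₁, e₂, e₃, e₄, e₅, e₉, e₁₀, e₁₁} = {e₂, e₃, e₉}
Observed ⟦happy runner⟧ = {e₁, e₅, e₉, e₁₀}.
These differ, so the modifier is not intersective in this model.

no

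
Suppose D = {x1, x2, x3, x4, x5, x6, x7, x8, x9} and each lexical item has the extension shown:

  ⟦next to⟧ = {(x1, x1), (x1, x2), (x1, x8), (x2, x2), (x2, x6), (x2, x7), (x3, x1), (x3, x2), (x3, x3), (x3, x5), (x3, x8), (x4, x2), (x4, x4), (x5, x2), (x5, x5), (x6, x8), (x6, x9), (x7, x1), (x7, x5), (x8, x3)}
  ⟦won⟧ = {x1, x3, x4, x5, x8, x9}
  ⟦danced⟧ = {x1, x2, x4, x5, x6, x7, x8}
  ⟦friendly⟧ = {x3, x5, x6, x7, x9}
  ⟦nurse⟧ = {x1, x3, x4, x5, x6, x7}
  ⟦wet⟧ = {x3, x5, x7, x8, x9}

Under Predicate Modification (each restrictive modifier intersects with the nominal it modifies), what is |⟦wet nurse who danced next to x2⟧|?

⟦who danced⟧ = ⟦danced⟧ = {x1, x2, x4, x5, x6, x7, x8}
⟦next to x2⟧ = {x : ⟨x, x2⟩ ∈ ⟦next to⟧} = {x1, x2, x3, x4, x5}
⟦nurse⟧ = {x1, x3, x4, x5, x6, x7}
… ∩ ⟦who danced⟧ = {x1, x3, x4, x5, x6, x7} ∩ {x1, x2, x4, x5, x6, x7, x8} = {x1, x4, x5, x6, x7}
… ∩ ⟦next to x2⟧ = {x1, x4, x5, x6, x7} ∩ {x1, x2, x3, x4, x5} = {x1, x4, x5}
… ∩ ⟦wet⟧ = {x1, x4, x5} ∩ {x3, x5, x7, x8, x9} = {x5}
⟦wet nurse who danced next to x2⟧ = {x5}, so the cardinality is 1.

1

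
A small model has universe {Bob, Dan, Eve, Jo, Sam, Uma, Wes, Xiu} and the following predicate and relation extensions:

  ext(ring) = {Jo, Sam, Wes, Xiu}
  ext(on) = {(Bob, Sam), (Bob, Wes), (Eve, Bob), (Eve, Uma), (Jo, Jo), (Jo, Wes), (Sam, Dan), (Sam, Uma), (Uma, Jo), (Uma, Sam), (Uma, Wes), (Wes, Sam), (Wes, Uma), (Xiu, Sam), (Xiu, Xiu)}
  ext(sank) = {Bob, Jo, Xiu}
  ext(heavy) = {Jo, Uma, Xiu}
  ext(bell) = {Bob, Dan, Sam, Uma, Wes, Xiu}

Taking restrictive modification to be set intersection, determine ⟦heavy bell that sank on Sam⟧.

{Xiu}

⟦that sank⟧ = ⟦sank⟧ = {Bob, Jo, Xiu}
⟦on Sam⟧ = {x : ⟨x, Sam⟩ ∈ ⟦on⟧} = {Bob, Uma, Wes, Xiu}
⟦bell⟧ = {Bob, Dan, Sam, Uma, Wes, Xiu}
… ∩ ⟦that sank⟧ = {Bob, Dan, Sam, Uma, Wes, Xiu} ∩ {Bob, Jo, Xiu} = {Bob, Xiu}
… ∩ ⟦on Sam⟧ = {Bob, Xiu} ∩ {Bob, Uma, Wes, Xiu} = {Bob, Xiu}
… ∩ ⟦heavy⟧ = {Bob, Xiu} ∩ {Jo, Uma, Xiu} = {Xiu}
So ⟦heavy bell that sank on Sam⟧ = {Xiu}.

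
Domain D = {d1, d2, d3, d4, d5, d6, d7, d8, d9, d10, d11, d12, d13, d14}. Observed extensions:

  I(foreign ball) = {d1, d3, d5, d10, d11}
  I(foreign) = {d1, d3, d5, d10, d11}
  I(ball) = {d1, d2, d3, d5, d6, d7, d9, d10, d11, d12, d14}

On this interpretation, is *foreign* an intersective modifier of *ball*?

yes

⟦foreign⟧ ∩ ⟦ball⟧ = {d1, d3, d5, d10, d11} ∩ {d1, d2, d3, d5, d6, d7, d9, d10, d11, d12, d14} = {d1, d3, d5, d10, d11}
Observed ⟦foreign ball⟧ = {d1, d3, d5, d10, d11}.
These coincide, so the modifier is intersective here.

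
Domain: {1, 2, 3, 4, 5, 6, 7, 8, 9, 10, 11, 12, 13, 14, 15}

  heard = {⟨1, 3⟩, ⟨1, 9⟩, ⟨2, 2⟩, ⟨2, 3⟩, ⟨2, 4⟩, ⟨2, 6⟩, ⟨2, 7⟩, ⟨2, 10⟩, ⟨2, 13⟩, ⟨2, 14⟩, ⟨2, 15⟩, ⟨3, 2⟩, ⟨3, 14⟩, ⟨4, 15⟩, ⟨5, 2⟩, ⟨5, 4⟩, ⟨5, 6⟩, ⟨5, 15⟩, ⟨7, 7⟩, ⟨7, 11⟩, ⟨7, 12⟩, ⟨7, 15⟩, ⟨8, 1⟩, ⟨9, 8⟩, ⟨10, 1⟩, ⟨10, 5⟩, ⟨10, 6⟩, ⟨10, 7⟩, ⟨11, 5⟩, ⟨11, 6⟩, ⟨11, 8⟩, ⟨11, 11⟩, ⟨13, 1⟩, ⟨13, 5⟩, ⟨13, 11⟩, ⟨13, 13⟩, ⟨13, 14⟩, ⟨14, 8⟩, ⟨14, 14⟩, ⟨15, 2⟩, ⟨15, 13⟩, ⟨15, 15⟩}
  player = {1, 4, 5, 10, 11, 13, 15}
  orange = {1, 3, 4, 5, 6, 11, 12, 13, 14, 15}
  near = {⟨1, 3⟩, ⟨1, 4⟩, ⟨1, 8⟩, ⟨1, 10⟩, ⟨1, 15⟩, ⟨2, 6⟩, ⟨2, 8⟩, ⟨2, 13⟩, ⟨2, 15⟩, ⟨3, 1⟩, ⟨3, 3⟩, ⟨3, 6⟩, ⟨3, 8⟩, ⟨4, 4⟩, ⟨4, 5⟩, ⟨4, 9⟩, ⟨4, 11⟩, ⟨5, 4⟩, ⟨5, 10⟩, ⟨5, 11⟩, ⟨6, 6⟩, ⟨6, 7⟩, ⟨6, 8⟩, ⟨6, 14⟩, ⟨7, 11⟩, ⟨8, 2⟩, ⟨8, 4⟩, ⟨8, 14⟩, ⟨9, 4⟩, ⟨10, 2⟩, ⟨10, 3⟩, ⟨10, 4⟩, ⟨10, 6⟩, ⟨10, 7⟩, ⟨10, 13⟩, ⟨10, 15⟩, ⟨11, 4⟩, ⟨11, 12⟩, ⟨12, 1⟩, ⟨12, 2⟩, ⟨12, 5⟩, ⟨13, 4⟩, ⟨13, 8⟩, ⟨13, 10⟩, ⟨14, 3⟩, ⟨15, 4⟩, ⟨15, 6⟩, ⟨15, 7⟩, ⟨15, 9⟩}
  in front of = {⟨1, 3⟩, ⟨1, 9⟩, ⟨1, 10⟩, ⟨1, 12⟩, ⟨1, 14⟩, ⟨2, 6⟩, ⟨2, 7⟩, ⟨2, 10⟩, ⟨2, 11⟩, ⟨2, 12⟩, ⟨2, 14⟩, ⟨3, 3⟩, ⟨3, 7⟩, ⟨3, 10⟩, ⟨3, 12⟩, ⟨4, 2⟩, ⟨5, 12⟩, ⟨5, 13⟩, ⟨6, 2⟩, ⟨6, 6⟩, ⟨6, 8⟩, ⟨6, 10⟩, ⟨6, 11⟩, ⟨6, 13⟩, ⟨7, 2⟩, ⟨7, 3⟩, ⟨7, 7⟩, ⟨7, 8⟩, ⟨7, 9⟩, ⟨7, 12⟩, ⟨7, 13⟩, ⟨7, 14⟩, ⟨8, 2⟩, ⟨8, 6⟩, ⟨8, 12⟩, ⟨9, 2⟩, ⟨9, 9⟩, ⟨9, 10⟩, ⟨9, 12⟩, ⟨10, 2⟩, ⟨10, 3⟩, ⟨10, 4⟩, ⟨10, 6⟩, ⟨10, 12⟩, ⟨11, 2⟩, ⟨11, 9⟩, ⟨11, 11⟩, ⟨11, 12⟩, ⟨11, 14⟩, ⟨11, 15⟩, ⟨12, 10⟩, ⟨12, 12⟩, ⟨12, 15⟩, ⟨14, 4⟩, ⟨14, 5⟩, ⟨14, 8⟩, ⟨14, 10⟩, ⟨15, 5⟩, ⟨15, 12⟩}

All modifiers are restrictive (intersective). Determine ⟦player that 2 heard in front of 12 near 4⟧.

{10, 15}

⟦that 2 heard⟧ = {x : ⟨2, x⟩ ∈ ⟦heard⟧} = {2, 3, 4, 6, 7, 10, 13, 14, 15}
⟦in front of 12⟧ = {x : ⟨x, 12⟩ ∈ ⟦in front of⟧} = {1, 2, 3, 5, 7, 8, 9, 10, 11, 12, 15}
⟦near 4⟧ = {x : ⟨x, 4⟩ ∈ ⟦near⟧} = {1, 4, 5, 8, 9, 10, 11, 13, 15}
⟦player⟧ = {1, 4, 5, 10, 11, 13, 15}
… ∩ ⟦that 2 heard⟧ = {1, 4, 5, 10, 11, 13, 15} ∩ {2, 3, 4, 6, 7, 10, 13, 14, 15} = {4, 10, 13, 15}
… ∩ ⟦in front of 12⟧ = {4, 10, 13, 15} ∩ {1, 2, 3, 5, 7, 8, 9, 10, 11, 12, 15} = {10, 15}
… ∩ ⟦near 4⟧ = {10, 15} ∩ {1, 4, 5, 8, 9, 10, 11, 13, 15} = {10, 15}
So ⟦player that 2 heard in front of 12 near 4⟧ = {10, 15}.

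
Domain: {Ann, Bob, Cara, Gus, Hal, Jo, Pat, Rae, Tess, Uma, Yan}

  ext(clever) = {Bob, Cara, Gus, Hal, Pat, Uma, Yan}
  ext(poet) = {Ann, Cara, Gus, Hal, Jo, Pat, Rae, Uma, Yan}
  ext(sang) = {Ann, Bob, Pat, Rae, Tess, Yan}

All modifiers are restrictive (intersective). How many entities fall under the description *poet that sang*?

4

⟦that sang⟧ = ⟦sang⟧ = {Ann, Bob, Pat, Rae, Tess, Yan}
⟦poet⟧ = {Ann, Cara, Gus, Hal, Jo, Pat, Rae, Uma, Yan}
… ∩ ⟦that sang⟧ = {Ann, Cara, Gus, Hal, Jo, Pat, Rae, Uma, Yan} ∩ {Ann, Bob, Pat, Rae, Tess, Yan} = {Ann, Pat, Rae, Yan}
⟦poet that sang⟧ = {Ann, Pat, Rae, Yan}, so the cardinality is 4.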